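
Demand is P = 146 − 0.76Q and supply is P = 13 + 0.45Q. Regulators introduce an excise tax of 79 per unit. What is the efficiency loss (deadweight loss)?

2578.93

Competitive equilibrium: 146 − 0.76Q = 13 + 0.45Q → Q* = 109.9174, P* = 62.4628.
With the tax, the buyer price exceeds the seller price by 79: (146 − 0.76Q) − (13 + 0.45Q) = 79 → Q' = 44.6281.
ΔQ = 109.9174 − 44.6281 = 65.2893; the wedge equals the tax, 79.
Deadweight loss = ½ × 65.2893 × 79 = 2578.93.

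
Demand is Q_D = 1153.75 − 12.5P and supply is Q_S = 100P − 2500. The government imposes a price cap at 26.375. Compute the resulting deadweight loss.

In inverse form: demand P = 92.3 − 0.08Q, supply P = 25 + 0.01Q.
Competitive equilibrium: 92.3 − 0.08Q = 25 + 0.01Q → Q* = 747.7778, P* = 32.4778.
At the ceiling P = 26.375, quantity supplied = (26.375 − 25)/0.01 = 137.5.
Willingness to pay at Q' = 137.5: 92.3 − 0.08·137.5 = 81.3.
ΔQ = 747.7778 − 137.5 = 610.2778; wedge = 81.3 − 26.375 = 54.925.
The triangle = ½ × 610.2778 × 54.925 = 16759.75.

16759.75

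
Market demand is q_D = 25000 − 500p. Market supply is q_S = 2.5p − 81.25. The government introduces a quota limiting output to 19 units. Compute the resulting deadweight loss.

120.97

In inverse form: demand p = 50 − 0.002q, supply p = 32.5 + 0.4q.
Competitive equilibrium: 50 − 0.002q = 32.5 + 0.4q → q* = 43.5323, p* = 49.9129.
At q = 19: demand price = 50 − 0.002·19 = 49.962; supply price = 32.5 + 0.4·19 = 40.1.
Δq = 43.5323 − 19 = 24.5323; wedge = 49.962 − 40.1 = 9.862.
DWL = ½ × 24.5323 × 9.862 = 120.97.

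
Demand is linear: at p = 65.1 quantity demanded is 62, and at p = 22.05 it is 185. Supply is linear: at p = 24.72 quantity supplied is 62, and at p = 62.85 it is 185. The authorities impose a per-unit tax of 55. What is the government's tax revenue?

2191.67

Demand slope = (22.05 − 65.1)/(185 − 62) = −0.35, so p = 86.8 − 0.35q.
Supply slope = (62.85 − 24.72)/(185 − 62) = 0.31, so p = 5.5 + 0.31q.
Competitive equilibrium: 86.8 − 0.35q = 5.5 + 0.31q → q* = 123.1818, p* = 43.6864.
With the tax, the buyer price exceeds the seller price by 55: (86.8 − 0.35q) − (5.5 + 0.31q) = 55 → q' = 39.8485.
Tax revenue = 55 × 39.8485 = 2191.67.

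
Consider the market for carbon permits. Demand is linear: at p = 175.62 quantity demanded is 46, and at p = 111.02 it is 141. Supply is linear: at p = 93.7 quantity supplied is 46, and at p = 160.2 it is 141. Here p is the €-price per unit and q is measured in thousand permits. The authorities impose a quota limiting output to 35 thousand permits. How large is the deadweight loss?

€3416.09 thousand

Demand slope = (111.02 − 175.62)/(141 − 46) = −0.68, so p = 206.9 − 0.68q.
Supply slope = (160.2 − 93.7)/(141 − 46) = 0.7, so p = 61.5 + 0.7q.
Competitive equilibrium: 206.9 − 0.68q = 61.5 + 0.7q → q* = 105.3623, p* = 135.2536.
At q = 35: demand price = 206.9 − 0.68·35 = 183.1; supply price = 61.5 + 0.7·35 = 86.
Δq = 105.3623 − 35 = 70.3623; wedge = 183.1 − 86 = 97.1.
DWL = ½ × 70.3623 × 97.1 = €3416.09 thousand.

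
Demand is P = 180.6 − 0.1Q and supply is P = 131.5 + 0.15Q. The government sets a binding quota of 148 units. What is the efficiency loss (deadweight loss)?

Competitive equilibrium: 180.6 − 0.1Q = 131.5 + 0.15Q → Q* = 196.4, P* = 160.96.
At Q = 148: demand price = 180.6 − 0.1·148 = 165.8; supply price = 131.5 + 0.15·148 = 153.7.
ΔQ = 196.4 − 148 = 48.4; wedge = 165.8 − 153.7 = 12.1.
Deadweight loss = ½ × 48.4 × 12.1 = 292.82.

292.82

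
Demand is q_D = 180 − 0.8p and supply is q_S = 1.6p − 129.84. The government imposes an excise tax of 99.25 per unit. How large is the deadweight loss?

2626.82

In inverse form: demand p = 225 − 1.25q, supply p = 81.15 + 0.625q.
Competitive equilibrium: 225 − 1.25q = 81.15 + 0.625q → q* = 76.72, p* = 129.1.
With the tax, the buyer price exceeds the seller price by 99.25: (225 − 1.25q) − (81.15 + 0.625q) = 99.25 → q' = 23.7867.
Δq = 76.72 − 23.7867 = 52.9333; the wedge equals the tax, 99.25.
Deadweight loss = ½ × 52.9333 × 99.25 = 2626.82.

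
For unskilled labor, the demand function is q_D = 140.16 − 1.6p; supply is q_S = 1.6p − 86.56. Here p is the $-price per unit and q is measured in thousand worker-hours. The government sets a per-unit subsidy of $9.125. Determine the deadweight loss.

In inverse form: demand p = 87.6 − 0.625q, supply p = 54.1 + 0.625q.
Competitive equilibrium: 87.6 − 0.625q = 54.1 + 0.625q → q* = 26.8, p* = 70.85.
The subsidy lowers effective supply by 9.125: p = 44.975 + 0.625q.
New quantity: 87.6 − 0.625q = 44.975 + 0.625q → q' = 34.1.
Overproduction Δq = 34.1 − 26.8 = 7.3; wedge = subsidy = 9.125.
DWL = ½ × 7.3 × 9.125 = $33.31 thousand.

$33.31 thousand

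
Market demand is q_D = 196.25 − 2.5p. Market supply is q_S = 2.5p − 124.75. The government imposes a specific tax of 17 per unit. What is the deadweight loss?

In inverse form: demand p = 78.5 − 0.4q, supply p = 49.9 + 0.4q.
Competitive equilibrium: 78.5 − 0.4q = 49.9 + 0.4q → q* = 35.75, p* = 64.2.
With the tax, the buyer price exceeds the seller price by 17: (78.5 − 0.4q) − (49.9 + 0.4q) = 17 → q' = 14.5.
Δq = 35.75 − 14.5 = 21.25; the wedge equals the tax, 17.
Welfare loss = ½ × 21.25 × 17 = 180.625.

180.625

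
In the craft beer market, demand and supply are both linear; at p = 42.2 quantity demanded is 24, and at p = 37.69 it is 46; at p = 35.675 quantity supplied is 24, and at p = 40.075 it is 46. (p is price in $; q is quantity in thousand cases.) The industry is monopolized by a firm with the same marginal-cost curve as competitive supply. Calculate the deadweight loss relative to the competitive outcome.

Demand slope = (37.69 − 42.2)/(46 − 24) = −0.205, so p = 47.12 − 0.205q.
Supply slope = (40.075 − 35.675)/(46 − 24) = 0.2, so p = 30.875 + 0.2q.
Competitive equilibrium: 47.12 − 0.205q = 30.875 + 0.2q → q* = 40.1111, p* = 38.8972.
Marginal revenue: MR = 47.12 − 0.41q. Set MR = MC: 47.12 − 0.41q = 30.875 + 0.2q → q_m = 26.6311.
Price p_m = 47.12 − 0.205·26.6311 = 41.6606; MC(q_m) = 30.875 + 0.2·26.6311 = 36.2012.
Competitive q* = 40.1111, so Δq = 13.48; wedge = 41.6606 − 36.2012 = 5.4594.
DWL = ½ × 13.48 × 5.4594 = $36.80 thousand.

$36.80 thousand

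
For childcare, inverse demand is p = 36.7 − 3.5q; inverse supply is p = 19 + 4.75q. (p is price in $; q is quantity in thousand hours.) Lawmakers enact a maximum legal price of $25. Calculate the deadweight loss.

$3.21 thousand

Competitive equilibrium: 36.7 − 3.5q = 19 + 4.75q → q* = 2.1455, p* = 29.1909.
At the ceiling p = 25, quantity supplied = (25 − 19)/4.75 = 1.2632.
Willingness to pay at q' = 1.2632: 36.7 − 3.5·1.2632 = 32.2788.
Δq = 2.1455 − 1.2632 = 0.8823; wedge = 32.2788 − 25 = 7.2788.
Deadweight loss = ½ × 0.8823 × 7.2788 = $3.21 thousand.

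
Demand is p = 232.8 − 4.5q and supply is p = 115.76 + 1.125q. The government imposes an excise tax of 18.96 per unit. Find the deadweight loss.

Competitive equilibrium: 232.8 − 4.5q = 115.76 + 1.125q → q* = 20.8071, p* = 139.168.
With the tax, the buyer price exceeds the seller price by 18.96: (232.8 − 4.5q) − (115.76 + 1.125q) = 18.96 → q' = 17.4364.
Δq = 20.8071 − 17.4364 = 3.3707; the wedge equals the tax, 18.96.
DWL = ½ × 3.3707 × 18.96 = 31.95.

31.95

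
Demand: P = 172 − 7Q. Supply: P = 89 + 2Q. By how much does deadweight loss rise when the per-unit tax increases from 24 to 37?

44.06

Competitive equilibrium: 172 − 7Q = 89 + 2Q → Q* = 9.2222, P* = 107.4444.
For a per-unit tax t: ΔQ = t/9, so DWL = ½·t·(t/9) = t²/18.
At t = 24: DWL = 32. At t = 37: DWL = 76.056.
Increase = 76.056 − 32 = 44.06.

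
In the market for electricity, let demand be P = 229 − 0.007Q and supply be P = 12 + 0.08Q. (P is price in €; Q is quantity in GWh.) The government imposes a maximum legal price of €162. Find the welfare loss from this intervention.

€16681.12

Competitive equilibrium: 229 − 0.007Q = 12 + 0.08Q → Q* = 2494.2529, P* = 211.5402.
At the ceiling P = 162, quantity supplied = (162 − 12)/0.08 = 1875.
Willingness to pay at Q' = 1875: 229 − 0.007·1875 = 215.875.
ΔQ = 2494.2529 − 1875 = 619.2529; wedge = 215.875 − 162 = 53.875.
Deadweight loss = ½ × 619.2529 × 53.875 = €16681.12.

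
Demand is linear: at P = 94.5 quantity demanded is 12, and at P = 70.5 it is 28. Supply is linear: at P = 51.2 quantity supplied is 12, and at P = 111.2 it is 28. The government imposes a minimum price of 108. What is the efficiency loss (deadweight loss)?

780.89

Demand slope = (70.5 − 94.5)/(28 − 12) = −1.5, so P = 112.5 − 1.5Q.
Supply slope = (111.2 − 51.2)/(28 − 12) = 3.75, so P = 6.2 + 3.75Q.
Competitive equilibrium: 112.5 − 1.5Q = 6.2 + 3.75Q → Q* = 20.2476, P* = 82.1286.
At the floor P = 108, quantity demanded = (112.5 − 108)/1.5 = 3.
Sellers' marginal cost at Q' = 3: 6.2 + 3.75·3 = 17.45.
ΔQ = 20.2476 − 3 = 17.2476; wedge = 108 − 17.45 = 90.55.
DWL = ½ × 17.2476 × 90.55 = 780.89.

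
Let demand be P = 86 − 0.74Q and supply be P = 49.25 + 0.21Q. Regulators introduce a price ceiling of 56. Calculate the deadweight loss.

Competitive equilibrium: 86 − 0.74Q = 49.25 + 0.21Q → Q* = 38.6842, P* = 57.3737.
At the ceiling P = 56, quantity supplied = (56 − 49.25)/0.21 = 32.1429.
Willingness to pay at Q' = 32.1429: 86 − 0.74·32.1429 = 62.2143.
ΔQ = 38.6842 − 32.1429 = 6.5413; wedge = 62.2143 − 56 = 6.2143.
Welfare loss = ½ × 6.5413 × 6.2143 = 20.32.

20.32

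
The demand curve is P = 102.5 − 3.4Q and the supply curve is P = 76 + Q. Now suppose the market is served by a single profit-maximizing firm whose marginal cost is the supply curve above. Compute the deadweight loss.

15.16

Competitive equilibrium: 102.5 − 3.4Q = 76 + Q → Q* = 6.0227, P* = 82.0227.
Marginal revenue: MR = 102.5 − 6.8Q. Set MR = MC: 102.5 − 6.8Q = 76 + Q → Q_m = 3.3974.
Price P_m = 102.5 − 3.4·3.3974 = 90.9488; MC(Q_m) = 76 + 1·3.3974 = 79.3974.
Competitive Q* = 6.0227, so ΔQ = 2.6253; wedge = 90.9488 − 79.3974 = 11.5514.
DWL = ½ × 2.6253 × 11.5514 = 15.16.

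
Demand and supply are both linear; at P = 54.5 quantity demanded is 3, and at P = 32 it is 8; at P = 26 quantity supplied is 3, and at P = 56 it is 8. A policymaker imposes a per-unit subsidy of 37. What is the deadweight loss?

Demand slope = (32 − 54.5)/(8 − 3) = −4.5, so P = 68 − 4.5Q.
Supply slope = (56 − 26)/(8 − 3) = 6, so P = 8 + 6Q.
Competitive equilibrium: 68 − 4.5Q = 8 + 6Q → Q* = 5.7143, P* = 42.2857.
The subsidy lowers effective supply by 37: P = 6Q − 29.
New quantity: 68 − 4.5Q = 6Q − 29 → Q' = 9.2381.
Overproduction ΔQ = 9.2381 − 5.7143 = 3.5238; wedge = subsidy = 37.
DWL = ½ × 3.5238 × 37 = 65.19.

65.19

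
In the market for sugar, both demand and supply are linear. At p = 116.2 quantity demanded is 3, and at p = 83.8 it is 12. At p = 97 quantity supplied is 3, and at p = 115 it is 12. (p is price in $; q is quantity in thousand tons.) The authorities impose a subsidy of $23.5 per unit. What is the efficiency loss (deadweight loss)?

$49.31 thousand

Demand slope = (83.8 − 116.2)/(12 − 3) = −3.6, so p = 127 − 3.6q.
Supply slope = (115 − 97)/(12 − 3) = 2, so p = 91 + 2q.
Competitive equilibrium: 127 − 3.6q = 91 + 2q → q* = 6.4286, p* = 103.8571.
The subsidy lowers effective supply by 23.5: p = 67.5 + 2q.
New quantity: 127 − 3.6q = 67.5 + 2q → q' = 10.625.
Overproduction Δq = 10.625 − 6.4286 = 4.1964; wedge = subsidy = 23.5.
The triangle = ½ × 4.1964 × 23.5 = $49.31 thousand.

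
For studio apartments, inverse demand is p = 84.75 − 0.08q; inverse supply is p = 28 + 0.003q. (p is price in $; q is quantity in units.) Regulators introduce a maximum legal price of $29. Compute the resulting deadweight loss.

$5095.42

Competitive equilibrium: 84.75 − 0.08q = 28 + 0.003q → q* = 683.7349, p* = 30.0512.
At the ceiling p = 29, quantity supplied = (29 − 28)/0.003 = 333.3333.
Willingness to pay at q' = 333.3333: 84.75 − 0.08·333.3333 = 58.0833.
Δq = 683.7349 − 333.3333 = 350.4016; wedge = 58.0833 − 29 = 29.0833.
Deadweight loss = ½ × 350.4016 × 29.0833 = $5095.42.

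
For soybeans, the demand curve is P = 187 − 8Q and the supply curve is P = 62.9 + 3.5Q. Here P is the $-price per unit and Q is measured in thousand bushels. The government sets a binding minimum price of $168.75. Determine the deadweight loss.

$416.42 thousand

Competitive equilibrium: 187 − 8Q = 62.9 + 3.5Q → Q* = 10.7913, P* = 100.6696.
At the floor P = 168.75, quantity demanded = (187 − 168.75)/8 = 2.2813.
Sellers' marginal cost at Q' = 2.2813: 62.9 + 3.5·2.2813 = 70.8846.
ΔQ = 10.7913 − 2.2813 = 8.51; wedge = 168.75 − 70.8846 = 97.8654.
Deadweight loss = ½ × 8.51 × 97.8654 = $416.42 thousand.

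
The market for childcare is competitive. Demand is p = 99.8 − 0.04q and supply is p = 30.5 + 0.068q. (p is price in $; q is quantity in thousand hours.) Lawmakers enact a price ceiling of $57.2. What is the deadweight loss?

$3348.58 thousand

Competitive equilibrium: 99.8 − 0.04q = 30.5 + 0.068q → q* = 641.6667, p* = 74.1333.
At the ceiling p = 57.2, quantity supplied = (57.2 − 30.5)/0.068 = 392.6471.
Willingness to pay at q' = 392.6471: 99.8 − 0.04·392.6471 = 84.0941.
Δq = 641.6667 − 392.6471 = 249.0196; wedge = 84.0941 − 57.2 = 26.8941.
Deadweight loss = ½ × 249.0196 × 26.8941 = $3348.58 thousand.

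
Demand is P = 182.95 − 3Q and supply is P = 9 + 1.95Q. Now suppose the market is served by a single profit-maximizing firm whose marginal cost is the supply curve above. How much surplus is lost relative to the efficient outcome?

Competitive equilibrium: 182.95 − 3Q = 9 + 1.95Q → Q* = 35.1414, P* = 77.5258.
Marginal revenue: MR = 182.95 − 6Q. Set MR = MC: 182.95 − 6Q = 9 + 1.95Q → Q_m = 21.8805.
Price P_m = 182.95 − 3·21.8805 = 117.3085; MC(Q_m) = 9 + 1.95·21.8805 = 51.667.
Competitive Q* = 35.1414, so ΔQ = 13.2609; wedge = 117.3085 − 51.667 = 65.6415.
DWL = ½ × 13.2609 × 65.6415 = 435.23.

435.23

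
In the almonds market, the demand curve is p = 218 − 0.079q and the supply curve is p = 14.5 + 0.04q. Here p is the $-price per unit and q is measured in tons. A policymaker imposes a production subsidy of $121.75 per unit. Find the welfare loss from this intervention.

Competitive equilibrium: 218 − 0.079q = 14.5 + 0.04q → q* = 1710.084, p* = 82.9034.
The subsidy lowers effective supply by 121.75: p = 0.04q − 107.25.
New quantity: 218 − 0.079q = 0.04q − 107.25 → q' = 2733.1933.
Overproduction Δq = 2733.1933 − 1710.084 = 1023.1093; wedge = subsidy = 121.75.
DWL = ½ × 1023.1093 × 121.75 = $62281.78.

$62281.78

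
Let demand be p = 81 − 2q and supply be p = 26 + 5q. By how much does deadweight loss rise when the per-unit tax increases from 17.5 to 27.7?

32.93

Competitive equilibrium: 81 − 2q = 26 + 5q → q* = 7.8571, p* = 65.2857.
For a per-unit tax t: Δq = t/7, so DWL = ½·t·(t/7) = t²/14.
At t = 17.5: DWL = 21.875. At t = 27.7: DWL = 54.806.
Increase = 54.806 − 21.875 = 32.93.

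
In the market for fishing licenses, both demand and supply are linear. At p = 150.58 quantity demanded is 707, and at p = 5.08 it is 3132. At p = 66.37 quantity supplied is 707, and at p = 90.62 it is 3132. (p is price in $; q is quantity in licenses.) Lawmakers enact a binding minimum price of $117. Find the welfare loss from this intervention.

$14485.72

Demand slope = (5.08 − 150.58)/(3132 − 707) = −0.06, so p = 193 − 0.06q.
Supply slope = (90.62 − 66.37)/(3132 − 707) = 0.01, so p = 59.3 + 0.01q.
Competitive equilibrium: 193 − 0.06q = 59.3 + 0.01q → q* = 1910, p* = 78.4.
At the floor p = 117, quantity demanded = (193 − 117)/0.06 = 1266.66667.
Sellers' marginal cost at q' = 1266.66667: 59.3 + 0.01·1266.66667 = 71.96667.
Δq = 1910 − 1266.66667 = 643.33333; wedge = 117 − 71.96667 = 45.03333.
DWL = ½ × 643.33333 × 45.03333 = $14485.72.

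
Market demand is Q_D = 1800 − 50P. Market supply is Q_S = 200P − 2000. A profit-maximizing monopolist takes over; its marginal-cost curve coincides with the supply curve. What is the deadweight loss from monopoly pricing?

In inverse form: demand P = 36 − 0.02Q, supply P = 10 + 0.005Q.
Competitive equilibrium: 36 − 0.02Q = 10 + 0.005Q → Q* = 1040, P* = 15.2.
Marginal revenue: MR = 36 − 0.04Q. Set MR = MC: 36 − 0.04Q = 10 + 0.005Q → Q_m = 577.77778.
Price P_m = 36 − 0.02·577.77778 = 24.44444; MC(Q_m) = 10 + 0.005·577.77778 = 12.88889.
Competitive Q* = 1040, so ΔQ = 462.22222; wedge = 24.44444 − 12.88889 = 11.55555.
The triangle = ½ × 462.22222 × 11.55555 = 2670.62.

2670.62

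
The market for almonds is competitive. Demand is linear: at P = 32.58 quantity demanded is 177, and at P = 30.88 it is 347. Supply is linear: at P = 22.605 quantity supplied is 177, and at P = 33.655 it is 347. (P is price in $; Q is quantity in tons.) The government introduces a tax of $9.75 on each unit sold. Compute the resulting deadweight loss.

$633.75

Demand slope = (30.88 − 32.58)/(347 − 177) = −0.01, so P = 34.35 − 0.01Q.
Supply slope = (33.655 − 22.605)/(347 − 177) = 0.065, so P = 11.1 + 0.065Q.
Competitive equilibrium: 34.35 − 0.01Q = 11.1 + 0.065Q → Q* = 310, P* = 31.25.
With the tax, the buyer price exceeds the seller price by 9.75: (34.35 − 0.01Q) − (11.1 + 0.065Q) = 9.75 → Q' = 180.
ΔQ = 310 − 180 = 130; the wedge equals the tax, 9.75.
DWL = ½ × 130 × 9.75 = $633.75.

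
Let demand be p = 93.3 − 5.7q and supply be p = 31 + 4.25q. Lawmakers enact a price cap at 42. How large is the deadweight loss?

67.12

Competitive equilibrium: 93.3 − 5.7q = 31 + 4.25q → q* = 6.2613, p* = 57.6106.
At the ceiling p = 42, quantity supplied = (42 − 31)/4.25 = 2.5882.
Willingness to pay at q' = 2.5882: 93.3 − 5.7·2.5882 = 78.5473.
Δq = 6.2613 − 2.5882 = 3.6731; wedge = 78.5473 − 42 = 36.5473.
Welfare loss = ½ × 3.6731 × 36.5473 = 67.12.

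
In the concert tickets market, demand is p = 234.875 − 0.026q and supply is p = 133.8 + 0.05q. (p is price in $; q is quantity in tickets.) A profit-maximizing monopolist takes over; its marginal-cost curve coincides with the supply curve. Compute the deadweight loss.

Competitive equilibrium: 234.875 − 0.026q = 133.8 + 0.05q → q* = 1329.9342, p* = 200.2967.
Marginal revenue: MR = 234.875 − 0.052q. Set MR = MC: 234.875 − 0.052q = 133.8 + 0.05q → q_m = 990.9314.
Price p_m = 234.875 − 0.026·990.9314 = 209.1108; MC(q_m) = 133.8 + 0.05·990.9314 = 183.3466.
Competitive q* = 1329.9342, so Δq = 339.0028; wedge = 209.1108 − 183.3466 = 25.7642.
The triangle = ½ × 339.0028 × 25.7642 = $4367.07.

$4367.07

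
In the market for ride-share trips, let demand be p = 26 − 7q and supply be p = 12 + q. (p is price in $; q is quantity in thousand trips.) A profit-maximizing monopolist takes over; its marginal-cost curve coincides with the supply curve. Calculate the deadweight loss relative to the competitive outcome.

Competitive equilibrium: 26 − 7q = 12 + q → q* = 1.75, p* = 13.75.
Marginal revenue: MR = 26 − 14q. Set MR = MC: 26 − 14q = 12 + q → q_m = 0.9333.
Price p_m = 26 − 7·0.9333 = 19.4669; MC(q_m) = 12 + 1·0.9333 = 12.9333.
Competitive q* = 1.75, so Δq = 0.8167; wedge = 19.4669 − 12.9333 = 6.5336.
DWL = ½ × 0.8167 × 6.5336 = $2.67 thousand.

$2.67 thousand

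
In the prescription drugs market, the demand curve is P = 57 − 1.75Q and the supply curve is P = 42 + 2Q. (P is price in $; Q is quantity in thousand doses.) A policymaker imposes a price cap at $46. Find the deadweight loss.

$7.50 thousand

Competitive equilibrium: 57 − 1.75Q = 42 + 2Q → Q* = 4, P* = 50.
At the ceiling P = 46, quantity supplied = (46 − 42)/2 = 2.
Willingness to pay at Q' = 2: 57 − 1.75·2 = 53.5.
ΔQ = 4 − 2 = 2; wedge = 53.5 − 46 = 7.5.
Deadweight loss = ½ × 2 × 7.5 = $7.50 thousand.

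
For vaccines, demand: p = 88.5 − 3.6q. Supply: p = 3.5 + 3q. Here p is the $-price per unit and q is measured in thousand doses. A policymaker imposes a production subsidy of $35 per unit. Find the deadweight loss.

Competitive equilibrium: 88.5 − 3.6q = 3.5 + 3q → q* = 12.8788, p* = 42.1364.
The subsidy lowers effective supply by 35: p = 3q − 31.5.
New quantity: 88.5 − 3.6q = 3q − 31.5 → q' = 18.1818.
Overproduction Δq = 18.1818 − 12.8788 = 5.303; wedge = subsidy = 35.
The triangle = ½ × 5.303 × 35 = $92.80 thousand.

$92.80 thousand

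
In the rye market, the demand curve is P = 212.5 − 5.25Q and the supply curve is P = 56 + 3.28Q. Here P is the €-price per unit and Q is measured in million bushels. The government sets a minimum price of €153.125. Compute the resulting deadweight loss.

€211.23 million

Competitive equilibrium: 212.5 − 5.25Q = 56 + 3.28Q → Q* = 18.347, P* = 116.1782.
At the floor P = 153.125, quantity demanded = (212.5 − 153.125)/5.25 = 11.3095.
Sellers' marginal cost at Q' = 11.3095: 56 + 3.28·11.3095 = 93.0952.
ΔQ = 18.347 − 11.3095 = 7.0375; wedge = 153.125 − 93.0952 = 60.0298.
Welfare loss = ½ × 7.0375 × 60.0298 = €211.23 million.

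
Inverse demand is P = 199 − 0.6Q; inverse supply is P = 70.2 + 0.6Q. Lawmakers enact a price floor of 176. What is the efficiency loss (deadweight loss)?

Competitive equilibrium: 199 − 0.6Q = 70.2 + 0.6Q → Q* = 107.3333, P* = 134.6.
At the floor P = 176, quantity demanded = (199 − 176)/0.6 = 38.3333.
Sellers' marginal cost at Q' = 38.3333: 70.2 + 0.6·38.3333 = 93.2.
ΔQ = 107.3333 − 38.3333 = 69; wedge = 176 − 93.2 = 82.8.
Welfare loss = ½ × 69 × 82.8 = 2856.60.

2856.60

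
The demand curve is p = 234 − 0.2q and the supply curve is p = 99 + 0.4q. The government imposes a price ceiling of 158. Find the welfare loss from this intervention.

1801.875

Competitive equilibrium: 234 − 0.2q = 99 + 0.4q → q* = 225, p* = 189.
At the ceiling p = 158, quantity supplied = (158 − 99)/0.4 = 147.5.
Willingness to pay at q' = 147.5: 234 − 0.2·147.5 = 204.5.
Δq = 225 − 147.5 = 77.5; wedge = 204.5 − 158 = 46.5.
DWL = ½ × 77.5 × 46.5 = 1801.875.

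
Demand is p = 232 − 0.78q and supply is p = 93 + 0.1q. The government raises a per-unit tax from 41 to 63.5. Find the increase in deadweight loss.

1335.94

Competitive equilibrium: 232 − 0.78q = 93 + 0.1q → q* = 157.9545, p* = 108.7955.
For a per-unit tax t: Δq = t/0.88, so DWL = ½·t·(t/0.88) = t²/1.76.
At t = 41: DWL = 955.114. At t = 63.5: DWL = 2291.051.
Increase = 2291.051 − 955.114 = 1335.94.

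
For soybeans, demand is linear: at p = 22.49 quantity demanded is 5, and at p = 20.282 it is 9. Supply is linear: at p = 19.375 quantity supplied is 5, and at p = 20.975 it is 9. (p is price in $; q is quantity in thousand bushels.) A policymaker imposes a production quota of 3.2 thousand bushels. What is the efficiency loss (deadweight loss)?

$12.25 thousand

Demand slope = (20.282 − 22.49)/(9 − 5) = −0.552, so p = 25.25 − 0.552q.
Supply slope = (20.975 − 19.375)/(9 − 5) = 0.4, so p = 17.375 + 0.4q.
Competitive equilibrium: 25.25 − 0.552q = 17.375 + 0.4q → q* = 8.2721, p* = 20.6838.
At q = 3.2: demand price = 25.25 − 0.552·3.2 = 23.4836; supply price = 17.375 + 0.4·3.2 = 18.655.
Δq = 8.2721 − 3.2 = 5.0721; wedge = 23.4836 − 18.655 = 4.8286.
The triangle = ½ × 5.0721 × 4.8286 = $12.25 thousand.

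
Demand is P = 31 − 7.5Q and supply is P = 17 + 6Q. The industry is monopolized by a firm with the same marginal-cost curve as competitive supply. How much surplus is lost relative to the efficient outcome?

0.93

Competitive equilibrium: 31 − 7.5Q = 17 + 6Q → Q* = 1.037, P* = 23.2222.
Marginal revenue: MR = 31 − 15Q. Set MR = MC: 31 − 15Q = 17 + 6Q → Q_m = 0.6667.
Price P_m = 31 − 7.5·0.6667 = 25.9998; MC(Q_m) = 17 + 6·0.6667 = 21.0002.
Competitive Q* = 1.037, so ΔQ = 0.3703; wedge = 25.9998 − 21.0002 = 4.9996.
The triangle = ½ × 0.3703 × 4.9996 = 0.93.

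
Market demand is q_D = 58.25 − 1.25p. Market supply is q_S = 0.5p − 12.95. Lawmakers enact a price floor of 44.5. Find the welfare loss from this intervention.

31.83

In inverse form: demand p = 46.6 − 0.8q, supply p = 25.9 + 2q.
Competitive equilibrium: 46.6 − 0.8q = 25.9 + 2q → q* = 7.3929, p* = 40.6857.
At the floor p = 44.5, quantity demanded = (46.6 − 44.5)/0.8 = 2.625.
Sellers' marginal cost at q' = 2.625: 25.9 + 2·2.625 = 31.15.
Δq = 7.3929 − 2.625 = 4.7679; wedge = 44.5 − 31.15 = 13.35.
DWL = ½ × 4.7679 × 13.35 = 31.83.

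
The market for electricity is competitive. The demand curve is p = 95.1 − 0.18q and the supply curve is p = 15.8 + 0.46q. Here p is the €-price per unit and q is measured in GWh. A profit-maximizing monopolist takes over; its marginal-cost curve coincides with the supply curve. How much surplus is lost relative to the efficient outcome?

€236.73

Competitive equilibrium: 95.1 − 0.18q = 15.8 + 0.46q → q* = 123.9063, p* = 72.7969.
Marginal revenue: MR = 95.1 − 0.36q. Set MR = MC: 95.1 − 0.36q = 15.8 + 0.46q → q_m = 96.7073.
Price p_m = 95.1 − 0.18·96.7073 = 77.6927; MC(q_m) = 15.8 + 0.46·96.7073 = 60.2854.
Competitive q* = 123.9063, so Δq = 27.199; wedge = 77.6927 − 60.2854 = 17.4073.
Welfare loss = ½ × 27.199 × 17.4073 = €236.73.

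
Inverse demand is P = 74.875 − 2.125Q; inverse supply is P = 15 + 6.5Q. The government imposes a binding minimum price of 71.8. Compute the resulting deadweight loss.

Competitive equilibrium: 74.875 − 2.125Q = 15 + 6.5Q → Q* = 6.942, P* = 60.1232.
At the floor P = 71.8, quantity demanded = (74.875 − 71.8)/2.125 = 1.4471.
Sellers' marginal cost at Q' = 1.4471: 15 + 6.5·1.4471 = 24.4062.
ΔQ = 6.942 − 1.4471 = 5.4949; wedge = 71.8 − 24.4062 = 47.3938.
Welfare loss = ½ × 5.4949 × 47.3938 = 130.21.

130.21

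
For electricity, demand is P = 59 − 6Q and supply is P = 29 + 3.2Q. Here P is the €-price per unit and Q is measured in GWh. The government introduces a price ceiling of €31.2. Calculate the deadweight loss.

Competitive equilibrium: 59 − 6Q = 29 + 3.2Q → Q* = 3.2609, P* = 39.4348.
At the ceiling P = 31.2, quantity supplied = (31.2 − 29)/3.2 = 0.6875.
Willingness to pay at Q' = 0.6875: 59 − 6·0.6875 = 54.875.
ΔQ = 3.2609 − 0.6875 = 2.5734; wedge = 54.875 − 31.2 = 23.675.
Welfare loss = ½ × 2.5734 × 23.675 = €30.46.

€30.46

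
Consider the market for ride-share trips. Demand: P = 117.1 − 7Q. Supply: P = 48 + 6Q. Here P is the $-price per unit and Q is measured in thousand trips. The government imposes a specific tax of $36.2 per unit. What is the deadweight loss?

$50.40 thousand

Competitive equilibrium: 117.1 − 7Q = 48 + 6Q → Q* = 5.3154, P* = 79.8923.
With the tax, the buyer price exceeds the seller price by 36.2: (117.1 − 7Q) − (48 + 6Q) = 36.2 → Q' = 2.5308.
ΔQ = 5.3154 − 2.5308 = 2.7846; the wedge equals the tax, 36.2.
The triangle = ½ × 2.7846 × 36.2 = $50.40 thousand.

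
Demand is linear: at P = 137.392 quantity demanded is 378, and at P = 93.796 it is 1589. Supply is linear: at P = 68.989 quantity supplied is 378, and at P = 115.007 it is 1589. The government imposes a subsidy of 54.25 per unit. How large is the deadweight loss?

19885.56

Demand slope = (93.796 − 137.392)/(1589 − 378) = −0.036, so P = 151 − 0.036Q.
Supply slope = (115.007 − 68.989)/(1589 − 378) = 0.038, so P = 54.625 + 0.038Q.
Competitive equilibrium: 151 − 0.036Q = 54.625 + 0.038Q → Q* = 1302.3649, P* = 104.1149.
The subsidy lowers effective supply by 54.25: P = 0.375 + 0.038Q.
New quantity: 151 − 0.036Q = 0.375 + 0.038Q → Q' = 2035.473.
Overproduction ΔQ = 2035.473 − 1302.3649 = 733.1081; wedge = subsidy = 54.25.
Welfare loss = ½ × 733.1081 × 54.25 = 19885.56.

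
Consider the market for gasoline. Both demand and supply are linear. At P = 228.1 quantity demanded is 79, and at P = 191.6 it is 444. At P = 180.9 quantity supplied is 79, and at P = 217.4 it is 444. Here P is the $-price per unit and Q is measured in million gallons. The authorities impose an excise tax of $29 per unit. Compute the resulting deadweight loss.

Demand slope = (191.6 − 228.1)/(444 − 79) = −0.1, so P = 236 − 0.1Q.
Supply slope = (217.4 − 180.9)/(444 − 79) = 0.1, so P = 173 + 0.1Q.
Competitive equilibrium: 236 − 0.1Q = 173 + 0.1Q → Q* = 315, P* = 204.5.
With the tax, the buyer price exceeds the seller price by 29: (236 − 0.1Q) − (173 + 0.1Q) = 29 → Q' = 170.
ΔQ = 315 − 170 = 145; the wedge equals the tax, 29.
Welfare loss = ½ × 145 × 29 = $2102.50 million.

$2102.50 million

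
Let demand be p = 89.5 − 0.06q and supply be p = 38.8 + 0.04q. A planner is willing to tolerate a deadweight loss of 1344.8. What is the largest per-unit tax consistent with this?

16.4

Competitive equilibrium: 89.5 − 0.06q = 38.8 + 0.04q → q* = 507, p* = 59.08.
A tax t gives Δq = t/0.1 and wedge t, so DWL = t²/0.2.
t²/0.2 = 1344.8 → t² = 268.96 → t = 16.4.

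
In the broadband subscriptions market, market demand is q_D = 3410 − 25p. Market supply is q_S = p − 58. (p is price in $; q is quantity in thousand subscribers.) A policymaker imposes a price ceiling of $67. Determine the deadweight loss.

In inverse form: demand p = 136.4 − 0.04q, supply p = 58 + q.
Competitive equilibrium: 136.4 − 0.04q = 58 + q → q* = 75.3846, p* = 133.3846.
At the ceiling p = 67, quantity supplied = (67 − 58)/1 = 9.
Willingness to pay at q' = 9: 136.4 − 0.04·9 = 136.04.
Δq = 75.3846 − 9 = 66.3846; wedge = 136.04 − 67 = 69.04.
DWL = ½ × 66.3846 × 69.04 = $2291.60 thousand.

$2291.60 thousand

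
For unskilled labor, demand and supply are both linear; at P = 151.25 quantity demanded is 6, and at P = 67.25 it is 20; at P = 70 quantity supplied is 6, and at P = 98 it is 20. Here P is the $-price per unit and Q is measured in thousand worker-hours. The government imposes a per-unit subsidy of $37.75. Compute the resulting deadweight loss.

Demand slope = (67.25 − 151.25)/(20 − 6) = −6, so P = 187.25 − 6Q.
Supply slope = (98 − 70)/(20 − 6) = 2, so P = 58 + 2Q.
Competitive equilibrium: 187.25 − 6Q = 58 + 2Q → Q* = 16.1563, P* = 90.3125.
The subsidy lowers effective supply by 37.75: P = 20.25 + 2Q.
New quantity: 187.25 − 6Q = 20.25 + 2Q → Q' = 20.875.
Overproduction ΔQ = 20.875 − 16.1563 = 4.7187; wedge = subsidy = 37.75.
Welfare loss = ½ × 4.7187 × 37.75 = $89.07 thousand.

$89.07 thousand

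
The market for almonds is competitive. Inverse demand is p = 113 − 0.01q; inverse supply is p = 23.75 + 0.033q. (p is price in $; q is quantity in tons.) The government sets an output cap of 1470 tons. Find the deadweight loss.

Competitive equilibrium: 113 − 0.01q = 23.75 + 0.033q → q* = 2075.5814, p* = 92.2442.
At q = 1470: demand price = 113 − 0.01·1470 = 98.3; supply price = 23.75 + 0.033·1470 = 72.26.
Δq = 2075.5814 − 1470 = 605.5814; wedge = 98.3 − 72.26 = 26.04.
The triangle = ½ × 605.5814 × 26.04 = $7884.67.

$7884.67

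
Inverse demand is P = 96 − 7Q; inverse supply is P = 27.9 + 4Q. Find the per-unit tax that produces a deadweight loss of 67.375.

38.5

Competitive equilibrium: 96 − 7Q = 27.9 + 4Q → Q* = 6.1909, P* = 52.6636.
A tax t gives ΔQ = t/11 and wedge t, so DWL = t²/22.
t²/22 = 67.375 → t² = 1482.25 → t = 38.5.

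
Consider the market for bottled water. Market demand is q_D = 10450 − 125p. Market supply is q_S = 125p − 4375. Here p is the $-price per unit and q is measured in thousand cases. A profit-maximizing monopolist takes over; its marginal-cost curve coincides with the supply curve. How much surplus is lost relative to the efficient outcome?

In inverse form: demand p = 83.6 − 0.008q, supply p = 35 + 0.008q.
Competitive equilibrium: 83.6 − 0.008q = 35 + 0.008q → q* = 3037.5, p* = 59.3.
Marginal revenue: MR = 83.6 − 0.016q. Set MR = MC: 83.6 − 0.016q = 35 + 0.008q → q_m = 2025.
Price p_m = 83.6 − 0.008·2025 = 67.4; MC(q_m) = 35 + 0.008·2025 = 51.2.
Competitive q* = 3037.5, so Δq = 1012.5; wedge = 67.4 − 51.2 = 16.2.
DWL = ½ × 1012.5 × 16.2 = $8201.25 thousand.

$8201.25 thousand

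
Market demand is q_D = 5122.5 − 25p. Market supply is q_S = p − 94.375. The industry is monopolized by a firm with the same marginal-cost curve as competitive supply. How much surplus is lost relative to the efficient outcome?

8.06

In inverse form: demand p = 204.9 − 0.04q, supply p = 94.375 + q.
Competitive equilibrium: 204.9 − 0.04q = 94.375 + q → q* = 106.274, p* = 200.649.
Marginal revenue: MR = 204.9 − 0.08q. Set MR = MC: 204.9 − 0.08q = 94.375 + q → q_m = 102.338.
Price p_m = 204.9 − 0.04·102.338 = 200.8065; MC(q_m) = 94.375 + 1·102.338 = 196.713.
Competitive q* = 106.274, so Δq = 3.936; wedge = 200.8065 − 196.713 = 4.0935.
DWL = ½ × 3.936 × 4.0935 = 8.06.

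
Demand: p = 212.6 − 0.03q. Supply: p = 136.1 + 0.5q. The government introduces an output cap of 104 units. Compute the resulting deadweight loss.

431.23

Competitive equilibrium: 212.6 − 0.03q = 136.1 + 0.5q → q* = 144.3396, p* = 208.2698.
At q = 104: demand price = 212.6 − 0.03·104 = 209.48; supply price = 136.1 + 0.5·104 = 188.1.
Δq = 144.3396 − 104 = 40.3396; wedge = 209.48 − 188.1 = 21.38.
The triangle = ½ × 40.3396 × 21.38 = 431.23.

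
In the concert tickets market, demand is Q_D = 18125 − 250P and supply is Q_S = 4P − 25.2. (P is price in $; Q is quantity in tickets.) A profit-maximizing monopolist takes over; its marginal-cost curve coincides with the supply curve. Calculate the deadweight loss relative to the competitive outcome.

$2.07

In inverse form: demand P = 72.5 − 0.004Q, supply P = 6.3 + 0.25Q.
Competitive equilibrium: 72.5 − 0.004Q = 6.3 + 0.25Q → Q* = 260.6299, P* = 71.4575.
Marginal revenue: MR = 72.5 − 0.008Q. Set MR = MC: 72.5 − 0.008Q = 6.3 + 0.25Q → Q_m = 256.5891.
Price P_m = 72.5 − 0.004·256.5891 = 71.4736; MC(Q_m) = 6.3 + 0.25·256.5891 = 70.4473.
Competitive Q* = 260.6299, so ΔQ = 4.0408; wedge = 71.4736 − 70.4473 = 1.0263.
Welfare loss = ½ × 4.0408 × 1.0263 = $2.07.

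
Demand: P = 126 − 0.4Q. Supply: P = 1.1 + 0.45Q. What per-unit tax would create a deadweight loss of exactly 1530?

51

Competitive equilibrium: 126 − 0.4Q = 1.1 + 0.45Q → Q* = 146.9412, P* = 67.2235.
A tax t gives ΔQ = t/0.85 and wedge t, so DWL = t²/1.7.
t²/1.7 = 1530 → t² = 2601 → t = 51.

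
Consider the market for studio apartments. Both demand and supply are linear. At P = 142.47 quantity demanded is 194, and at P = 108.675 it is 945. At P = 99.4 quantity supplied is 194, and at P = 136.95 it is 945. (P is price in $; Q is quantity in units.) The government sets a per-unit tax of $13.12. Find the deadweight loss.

$905.97

Demand slope = (108.675 − 142.47)/(945 − 194) = −0.045, so P = 151.2 − 0.045Q.
Supply slope = (136.95 − 99.4)/(945 − 194) = 0.05, so P = 89.7 + 0.05Q.
Competitive equilibrium: 151.2 − 0.045Q = 89.7 + 0.05Q → Q* = 647.3684, P* = 122.0684.
With the tax, the buyer price exceeds the seller price by 13.12: (151.2 − 0.045Q) − (89.7 + 0.05Q) = 13.12 → Q' = 509.2632.
ΔQ = 647.3684 − 509.2632 = 138.1052; the wedge equals the tax, 13.12.
DWL = ½ × 138.1052 × 13.12 = $905.97.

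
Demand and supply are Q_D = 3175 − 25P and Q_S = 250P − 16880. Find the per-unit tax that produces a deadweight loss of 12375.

In inverse form: demand P = 127 − 0.04Q, supply P = 67.52 + 0.004Q.
Competitive equilibrium: 127 − 0.04Q = 67.52 + 0.004Q → Q* = 1351.8182, P* = 72.9273.
A tax t gives ΔQ = t/0.044 and wedge t, so DWL = t²/0.088.
t²/0.088 = 12375 → t² = 1089 → t = 33.

33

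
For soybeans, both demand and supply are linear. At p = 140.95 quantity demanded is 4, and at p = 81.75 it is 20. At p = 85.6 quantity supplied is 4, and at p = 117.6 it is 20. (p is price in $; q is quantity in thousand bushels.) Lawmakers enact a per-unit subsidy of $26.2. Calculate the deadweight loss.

$60.21 thousand

Demand slope = (81.75 − 140.95)/(20 − 4) = −3.7, so p = 155.75 − 3.7q.
Supply slope = (117.6 − 85.6)/(20 − 4) = 2, so p = 77.6 + 2q.
Competitive equilibrium: 155.75 − 3.7q = 77.6 + 2q → q* = 13.7105, p* = 105.0211.
The subsidy lowers effective supply by 26.2: p = 51.4 + 2q.
New quantity: 155.75 − 3.7q = 51.4 + 2q → q' = 18.307.
Overproduction Δq = 18.307 − 13.7105 = 4.5965; wedge = subsidy = 26.2.
DWL = ½ × 4.5965 × 26.2 = $60.21 thousand.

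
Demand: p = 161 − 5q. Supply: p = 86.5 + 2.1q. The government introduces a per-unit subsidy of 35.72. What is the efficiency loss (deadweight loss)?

89.85

Competitive equilibrium: 161 − 5q = 86.5 + 2.1q → q* = 10.493, p* = 108.5352.
The subsidy lowers effective supply by 35.72: p = 50.78 + 2.1q.
New quantity: 161 − 5q = 50.78 + 2.1q → q' = 15.5239.
Overproduction Δq = 15.5239 − 10.493 = 5.0309; wedge = subsidy = 35.72.
Welfare loss = ½ × 5.0309 × 35.72 = 89.85.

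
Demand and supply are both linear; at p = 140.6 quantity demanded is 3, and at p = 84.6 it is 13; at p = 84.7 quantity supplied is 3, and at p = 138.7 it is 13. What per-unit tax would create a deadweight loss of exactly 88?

44

Demand slope = (84.6 − 140.6)/(13 − 3) = −5.6, so p = 157.4 − 5.6q.
Supply slope = (138.7 − 84.7)/(13 − 3) = 5.4, so p = 68.5 + 5.4q.
Competitive equilibrium: 157.4 − 5.6q = 68.5 + 5.4q → q* = 8.0818, p* = 112.1418.
A tax t gives Δq = t/11 and wedge t, so DWL = t²/22.
t²/22 = 88 → t² = 1936 → t = 44.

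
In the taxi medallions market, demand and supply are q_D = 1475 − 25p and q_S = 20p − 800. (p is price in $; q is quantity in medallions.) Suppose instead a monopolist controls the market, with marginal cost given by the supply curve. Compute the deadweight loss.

In inverse form: demand p = 59 − 0.04q, supply p = 40 + 0.05q.
Competitive equilibrium: 59 − 0.04q = 40 + 0.05q → q* = 211.11111, p* = 50.55556.
Marginal revenue: MR = 59 − 0.08q. Set MR = MC: 59 − 0.08q = 40 + 0.05q → q_m = 146.15385.
Price p_m = 59 − 0.04·146.15385 = 53.15385; MC(q_m) = 40 + 0.05·146.15385 = 47.30769.
Competitive q* = 211.11111, so Δq = 64.95726; wedge = 53.15385 − 47.30769 = 5.84616.
The triangle = ½ × 64.95726 × 5.84616 = $189.88.

$189.88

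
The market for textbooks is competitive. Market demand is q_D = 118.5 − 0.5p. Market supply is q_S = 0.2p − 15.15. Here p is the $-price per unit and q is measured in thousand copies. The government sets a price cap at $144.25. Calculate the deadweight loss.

$305.04 thousand

In inverse form: demand p = 237 − 2q, supply p = 75.75 + 5q.
Competitive equilibrium: 237 − 2q = 75.75 + 5q → q* = 23.0357, p* = 190.9286.
At the ceiling p = 144.25, quantity supplied = (144.25 − 75.75)/5 = 13.7.
Willingness to pay at q' = 13.7: 237 − 2·13.7 = 209.6.
Δq = 23.0357 − 13.7 = 9.3357; wedge = 209.6 − 144.25 = 65.35.
The triangle = ½ × 9.3357 × 65.35 = $305.04 thousand.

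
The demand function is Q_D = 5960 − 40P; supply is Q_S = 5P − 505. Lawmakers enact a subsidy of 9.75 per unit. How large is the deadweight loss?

211.25

In inverse form: demand P = 149 − 0.025Q, supply P = 101 + 0.2Q.
Competitive equilibrium: 149 − 0.025Q = 101 + 0.2Q → Q* = 213.3333, P* = 143.6667.
The subsidy lowers effective supply by 9.75: P = 91.25 + 0.2Q.
New quantity: 149 − 0.025Q = 91.25 + 0.2Q → Q' = 256.6667.
Overproduction ΔQ = 256.6667 − 213.3333 = 43.3334; wedge = subsidy = 9.75.
The triangle = ½ × 43.3334 × 9.75 = 211.25.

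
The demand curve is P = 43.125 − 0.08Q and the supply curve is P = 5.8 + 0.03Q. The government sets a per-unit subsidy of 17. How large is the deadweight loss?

Competitive equilibrium: 43.125 − 0.08Q = 5.8 + 0.03Q → Q* = 339.3182, P* = 15.9795.
The subsidy lowers effective supply by 17: P = 0.03Q − 11.2.
New quantity: 43.125 − 0.08Q = 0.03Q − 11.2 → Q' = 493.8636.
Overproduction ΔQ = 493.8636 − 339.3182 = 154.5454; wedge = subsidy = 17.
The triangle = ½ × 154.5454 × 17 = 1313.64.

1313.64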